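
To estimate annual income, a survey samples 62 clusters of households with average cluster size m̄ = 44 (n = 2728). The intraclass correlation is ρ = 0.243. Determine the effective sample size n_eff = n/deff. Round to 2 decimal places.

238.27

deff = 1 + (44 − 1)·0.243 = 1 + 10.449 = 11.449.
n_eff = 2728 / 11.449 = 238.27.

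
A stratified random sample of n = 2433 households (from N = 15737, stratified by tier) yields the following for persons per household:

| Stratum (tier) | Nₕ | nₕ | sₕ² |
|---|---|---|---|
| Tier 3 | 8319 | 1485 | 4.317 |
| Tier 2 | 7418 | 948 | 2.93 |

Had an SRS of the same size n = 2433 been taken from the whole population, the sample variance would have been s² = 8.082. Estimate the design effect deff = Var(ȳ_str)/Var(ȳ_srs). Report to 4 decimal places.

0.4509

Var(ȳ_str) = Σ Wₕ²(1−fₕ)sₕ²/nₕ with Wₕ = Nₕ/15737:
  Tier 3: (8319/15737)²·(1−1485/8319)·4.317/1485 = 6.6735636 × 10^-4
  Tier 2: (7418/15737)²·(1−948/7418)·2.93/948 = 5.9897198 × 10^-4
  → Var(ȳ_str) = 0.0012663283.
Var(ȳ_srs) = (1 − 2433/15737)·8.082/2433 = 0.0028082582.
deff = 0.0012663283 / 0.0028082582 = 0.4509.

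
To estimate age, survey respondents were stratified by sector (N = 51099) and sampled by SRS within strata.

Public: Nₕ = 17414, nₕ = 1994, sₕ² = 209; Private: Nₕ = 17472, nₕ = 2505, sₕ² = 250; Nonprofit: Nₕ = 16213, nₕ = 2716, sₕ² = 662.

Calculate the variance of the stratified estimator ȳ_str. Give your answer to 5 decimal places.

Var(ȳ_str) = Σₕ Wₕ²(1 − fₕ)sₕ²/nₕ with Wₕ = Nₕ/N, N = 51099.
Public: Wₕ = 0.34078945; term = 0.34078945²·(1 − 0.11450557)·209/1994 = 0.010779019.
Private: Wₕ = 0.34192450; term = 0.34192450²·(1 − 0.14337225)·250/2505 = 0.0099950474.
Nonprofit: Wₕ = 0.31728605; term = 0.31728605²·(1 − 0.16751989)·662/2716 = 0.020426975.
Sum = 0.041201041.

0.04120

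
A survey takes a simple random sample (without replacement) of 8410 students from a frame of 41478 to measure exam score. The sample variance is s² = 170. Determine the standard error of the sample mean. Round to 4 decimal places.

0.1269

Under SRS without replacement, Var(ȳ) = (1 − f)·s²/n with f = n/N = 8410/41478 = 0.20275809.
Var(ȳ) = (1 − 0.20275809)·170/8410 = 0.79724191·0.020214031 = 0.016115473.
SE(ȳ) = √(0.016115473) = 0.1269.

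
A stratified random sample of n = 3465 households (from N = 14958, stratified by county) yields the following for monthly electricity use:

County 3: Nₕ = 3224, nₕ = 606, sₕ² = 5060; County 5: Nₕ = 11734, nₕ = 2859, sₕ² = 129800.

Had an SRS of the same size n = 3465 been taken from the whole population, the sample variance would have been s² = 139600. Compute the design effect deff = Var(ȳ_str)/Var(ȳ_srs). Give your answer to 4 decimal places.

Var(ȳ_str) = Σ Wₕ²(1−fₕ)sₕ²/nₕ with Wₕ = Nₕ/14958:
  County 3: (3224/14958)²·(1−606/3224)·5060/606 = 0.31498909
  County 5: (11734/14958)²·(1−2859/11734)·129800/2859 = 21.131383
  → Var(ȳ_str) = 21.446372.
Var(ȳ_srs) = (1 − 3465/14958)·139600/3465 = 30.955802.
deff = 21.446372 / 30.955802 = 0.6928.

0.6928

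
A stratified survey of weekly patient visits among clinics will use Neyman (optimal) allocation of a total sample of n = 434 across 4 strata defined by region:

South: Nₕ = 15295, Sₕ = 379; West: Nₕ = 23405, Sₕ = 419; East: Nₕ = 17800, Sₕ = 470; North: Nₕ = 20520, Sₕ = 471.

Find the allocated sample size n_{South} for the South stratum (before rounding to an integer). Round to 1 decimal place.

Neyman allocation: nₕ = n·NₕSₕ / Σⱼ NⱼSⱼ.
Σ NⱼSⱼ = 15295·379 + 23405·419 + 17800·470 + 20520·471 = 3.363442 × 10^7.
n_{South} = 434·15295·379 / (3.363442 × 10^7) = 74.8.

74.8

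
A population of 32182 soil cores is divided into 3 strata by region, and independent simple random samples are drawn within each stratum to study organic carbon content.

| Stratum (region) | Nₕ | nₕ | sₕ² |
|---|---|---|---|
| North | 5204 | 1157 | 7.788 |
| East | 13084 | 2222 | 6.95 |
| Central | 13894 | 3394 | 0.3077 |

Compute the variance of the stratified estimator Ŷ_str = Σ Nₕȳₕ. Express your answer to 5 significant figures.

599510

Var(Ŷ_str) = Σₕ Nₕ²(1 − fₕ)sₕ²/nₕ.
North: 5204²·(1 − 1157/5204)·7.788/1157 = 141763.06.
East: 13084²·(1 − 2222/13084)·6.95/2222 = 444519.77.
Central: 13894²·(1 − 3394/13894)·0.3077/3394 = 13226.114.
Sum = 599508.94.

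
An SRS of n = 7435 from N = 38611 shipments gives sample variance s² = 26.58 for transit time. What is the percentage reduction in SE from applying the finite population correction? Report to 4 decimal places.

f = n/N = 7435/38611 = 0.19256171.
SE_no-fpc = √(s²/n) = 0.059791163; SE_fpc = √((1−f)s²/n) = 0.053726886.
Ratio = √(1−f) = 0.89857570. Reduction = 100·(1 − 0.89857570) = 10.1424%.

10.1424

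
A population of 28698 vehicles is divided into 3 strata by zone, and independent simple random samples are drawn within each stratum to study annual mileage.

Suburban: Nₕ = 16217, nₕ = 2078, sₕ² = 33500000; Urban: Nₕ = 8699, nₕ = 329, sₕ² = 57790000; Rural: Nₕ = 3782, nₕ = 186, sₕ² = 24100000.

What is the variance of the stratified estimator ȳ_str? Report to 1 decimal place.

Var(ȳ_str) = Σₕ Wₕ²(1 − fₕ)sₕ²/nₕ with Wₕ = Nₕ/N, N = 28698.
Suburban: Wₕ = 0.56509164; term = 0.56509164²·(1 − 0.12813714)·33500000/2078 = 4488.3345.
Urban: Wₕ = 0.30312217; term = 0.30312217²·(1 − 0.03782044)·57790000/329 = 15529.173.
Rural: Wₕ = 0.13178619; term = 0.13178619²·(1 − 0.04918033)·24100000/186 = 2139.6466.
Sum = 22157.154.

22157.2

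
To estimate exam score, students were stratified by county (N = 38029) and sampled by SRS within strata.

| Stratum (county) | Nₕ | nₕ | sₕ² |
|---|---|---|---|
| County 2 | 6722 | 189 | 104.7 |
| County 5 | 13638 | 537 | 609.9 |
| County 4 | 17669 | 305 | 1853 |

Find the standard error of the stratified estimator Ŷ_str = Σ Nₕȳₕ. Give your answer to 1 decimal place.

Var(Ŷ_str) = Σₕ Nₕ²(1 − fₕ)sₕ²/nₕ.
County 2: 6722²·(1 − 189/6722)·104.7/189 = 2.4327419 × 10^7.
County 5: 13638²·(1 − 537/13638)·609.9/537 = 2.0292683 × 10^8.
County 4: 17669²·(1 − 305/17669)·1853/305 = 1.8639632 × 10^9.
Sum = 2.0912174 × 10^9.
SE = √(2.0912174 × 10^9) = 45729.8.

45729.8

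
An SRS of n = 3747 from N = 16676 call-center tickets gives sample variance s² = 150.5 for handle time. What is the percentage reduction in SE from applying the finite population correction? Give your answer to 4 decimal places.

11.9485

f = n/N = 3747/16676 = 0.22469417.
SE_no-fpc = √(s²/n) = 0.20041324; SE_fpc = √((1−f)s²/n) = 0.17646677.
Ratio = √(1−f) = 0.88051452. Reduction = 100·(1 − 0.88051452) = 11.9485%.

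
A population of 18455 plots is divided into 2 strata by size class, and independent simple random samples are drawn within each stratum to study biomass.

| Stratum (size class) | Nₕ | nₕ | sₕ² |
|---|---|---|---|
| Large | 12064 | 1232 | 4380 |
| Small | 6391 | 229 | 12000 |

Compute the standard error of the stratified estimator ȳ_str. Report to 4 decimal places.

Var(ȳ_str) = Σₕ Wₕ²(1 − fₕ)sₕ²/nₕ with Wₕ = Nₕ/N, N = 18455.
Large: Wₕ = 0.65369818; term = 0.65369818²·(1 − 0.10212202)·4380/1232 = 1.3640657.
Small: Wₕ = 0.34630182; term = 0.34630182²·(1 − 0.03583164)·12000/229 = 6.0591008.
Sum = 7.4231665.
SE = √(7.4231665) = 2.7245.

2.7245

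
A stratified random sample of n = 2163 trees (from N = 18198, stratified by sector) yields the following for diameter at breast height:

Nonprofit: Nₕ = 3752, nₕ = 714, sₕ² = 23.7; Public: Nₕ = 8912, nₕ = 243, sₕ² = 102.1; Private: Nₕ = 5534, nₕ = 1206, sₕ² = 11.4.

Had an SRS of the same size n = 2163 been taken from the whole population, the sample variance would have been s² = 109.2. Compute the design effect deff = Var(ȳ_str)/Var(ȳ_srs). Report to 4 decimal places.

Var(ȳ_str) = Σ Wₕ²(1−fₕ)sₕ²/nₕ with Wₕ = Nₕ/18198:
  Nonprofit: (3752/18198)²·(1−714/3752)·23.7/714 = 0.0011424926
  Public: (8912/18198)²·(1−243/8912)·102.1/243 = 0.098020368
  Private: (5534/18198)²·(1−1206/5534)·11.4/1206 = 6.8365442 × 10^-4
  → Var(ȳ_str) = 0.099846515.
Var(ȳ_srs) = (1 − 2163/18198)·109.2/2163 = 0.044484777.
deff = 0.099846515 / 0.044484777 = 2.2445.

2.2445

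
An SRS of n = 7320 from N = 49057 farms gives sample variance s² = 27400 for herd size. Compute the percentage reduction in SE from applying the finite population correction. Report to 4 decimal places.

7.7619

f = n/N = 7320/49057 = 0.14921418.
SE_no-fpc = √(s²/n) = 1.9347272; SE_fpc = √((1−f)s²/n) = 1.7845547.
Ratio = √(1−f) = 0.92238052. Reduction = 100·(1 − 0.92238052) = 7.7619%.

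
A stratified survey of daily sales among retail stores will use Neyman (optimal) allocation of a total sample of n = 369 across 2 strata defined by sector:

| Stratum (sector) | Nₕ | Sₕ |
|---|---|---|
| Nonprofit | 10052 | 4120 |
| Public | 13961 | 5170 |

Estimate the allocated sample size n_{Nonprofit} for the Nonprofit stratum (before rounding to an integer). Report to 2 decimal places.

Neyman allocation: nₕ = n·NₕSₕ / Σⱼ NⱼSⱼ.
Σ NⱼSⱼ = 10052·4120 + 13961·5170 = 1.1359261 × 10^8.
n_{Nonprofit} = 369·10052·4120 / (1.1359261 × 10^8) = 134.53.

134.53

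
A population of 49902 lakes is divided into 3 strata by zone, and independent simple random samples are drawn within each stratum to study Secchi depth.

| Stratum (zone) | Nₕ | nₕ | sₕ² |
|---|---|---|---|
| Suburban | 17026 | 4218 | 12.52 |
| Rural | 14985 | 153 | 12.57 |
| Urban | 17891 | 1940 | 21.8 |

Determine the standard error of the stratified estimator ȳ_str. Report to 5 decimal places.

Var(ȳ_str) = Σₕ Wₕ²(1 − fₕ)sₕ²/nₕ with Wₕ = Nₕ/N, N = 49902.
Suburban: Wₕ = 0.34118873; term = 0.34118873²·(1 − 0.24773875)·12.52/4218 = 2.5992964 × 10^-4.
Rural: Wₕ = 0.30028857; term = 0.30028857²·(1 − 0.01021021)·12.57/153 = 0.0073327083.
Urban: Wₕ = 0.35852270; term = 0.35852270²·(1 − 0.10843441)·21.8/1940 = 0.0012877792.
Sum = 0.0088804171.
SE = √(0.0088804171) = 0.09424.

0.09424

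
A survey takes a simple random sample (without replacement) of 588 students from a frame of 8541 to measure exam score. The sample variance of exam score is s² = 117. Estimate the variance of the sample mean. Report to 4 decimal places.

0.1853

Under SRS without replacement, Var(ȳ) = (1 − f)·s²/n with f = n/N = 588/8541 = 0.06884440.
Var(ȳ) = (1 − 0.06884440)·117/588 = 0.93115560·0.19897959 = 0.18528096.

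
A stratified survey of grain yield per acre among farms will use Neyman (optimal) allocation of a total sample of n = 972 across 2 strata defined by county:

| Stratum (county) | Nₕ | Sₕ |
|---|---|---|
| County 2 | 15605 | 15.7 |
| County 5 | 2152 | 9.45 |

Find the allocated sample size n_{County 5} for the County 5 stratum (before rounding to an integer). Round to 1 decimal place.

74.5

Neyman allocation: nₕ = n·NₕSₕ / Σⱼ NⱼSⱼ.
Σ NⱼSⱼ = 15605·15.7 + 2152·9.45 = 265334.9.
n_{County 5} = 972·2152·9.45 / 265334.9 = 74.5.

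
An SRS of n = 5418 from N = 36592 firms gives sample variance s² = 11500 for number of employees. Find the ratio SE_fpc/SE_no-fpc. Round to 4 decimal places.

0.9230

f = n/N = 5418/36592 = 0.14806515.
SE_no-fpc = √(s²/n) = 1.4568989; SE_fpc = √((1−f)s²/n) = 1.3447223.
Ratio = √(1−f) = 0.92300317.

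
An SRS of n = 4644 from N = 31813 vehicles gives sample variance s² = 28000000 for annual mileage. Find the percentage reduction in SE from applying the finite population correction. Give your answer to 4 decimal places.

7.5867

f = n/N = 4644/31813 = 0.14597806.
SE_no-fpc = √(s²/n) = 77.648471; SE_fpc = √((1−f)s²/n) = 71.757521.
Ratio = √(1−f) = 0.92413308. Reduction = 100·(1 − 0.92413308) = 7.5867%.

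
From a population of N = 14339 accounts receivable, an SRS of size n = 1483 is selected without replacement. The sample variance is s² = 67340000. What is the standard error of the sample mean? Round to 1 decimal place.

Under SRS without replacement, Var(ȳ) = (1 − f)·s²/n with f = n/N = 1483/14339 = 0.10342423.
Var(ȳ) = (1 − 0.10342423)·67340000/1483 = 0.89657577·45407.957 = 40711.674.
SE(ȳ) = √(40711.674) = 201.8.

201.8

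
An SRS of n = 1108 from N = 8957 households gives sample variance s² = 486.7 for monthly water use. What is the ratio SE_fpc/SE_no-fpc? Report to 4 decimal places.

f = n/N = 1108/8957 = 0.12370213.
SE_no-fpc = √(s²/n) = 0.66276687; SE_fpc = √((1−f)s²/n) = 0.62042126.
Ratio = √(1−f) = 0.93610783.

0.9361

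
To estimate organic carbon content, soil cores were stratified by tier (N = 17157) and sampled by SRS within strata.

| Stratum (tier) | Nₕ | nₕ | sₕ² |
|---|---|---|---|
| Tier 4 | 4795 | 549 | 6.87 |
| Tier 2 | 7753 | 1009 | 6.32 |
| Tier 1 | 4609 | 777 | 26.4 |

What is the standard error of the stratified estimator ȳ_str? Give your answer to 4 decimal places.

Var(ȳ_str) = Σₕ Wₕ²(1 − fₕ)sₕ²/nₕ with Wₕ = Nₕ/N, N = 17157.
Tier 4: Wₕ = 0.27947776; term = 0.27947776²·(1 − 0.11449426)·6.87/549 = 8.6550642 × 10^-4.
Tier 2: Wₕ = 0.45188553; term = 0.45188553²·(1 − 0.13014317)·6.32/1009 = 0.0011125782.
Tier 1: Wₕ = 0.26863671; term = 0.26863671²·(1 − 0.16858321)·26.4/777 = 0.0020386019.
Sum = 0.0040166865.
SE = √(0.0040166865) = 0.0634.

0.0634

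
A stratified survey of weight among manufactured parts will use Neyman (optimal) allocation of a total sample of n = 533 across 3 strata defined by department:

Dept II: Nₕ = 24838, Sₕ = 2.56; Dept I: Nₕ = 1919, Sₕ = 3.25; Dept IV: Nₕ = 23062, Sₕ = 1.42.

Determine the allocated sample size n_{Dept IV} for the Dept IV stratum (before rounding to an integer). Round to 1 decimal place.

Neyman allocation: nₕ = n·NₕSₕ / Σⱼ NⱼSⱼ.
Σ NⱼSⱼ = 24838·2.56 + 1919·3.25 + 23062·1.42 = 102570.07.
n_{Dept IV} = 533·23062·1.42 / 102570.07 = 170.2.

170.2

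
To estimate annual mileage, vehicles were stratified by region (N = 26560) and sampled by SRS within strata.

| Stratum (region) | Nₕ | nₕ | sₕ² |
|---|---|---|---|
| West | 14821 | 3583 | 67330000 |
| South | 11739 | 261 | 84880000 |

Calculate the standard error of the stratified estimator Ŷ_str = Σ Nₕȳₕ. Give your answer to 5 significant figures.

6.8519 × 10^6

Var(Ŷ_str) = Σₕ Nₕ²(1 − fₕ)sₕ²/nₕ.
West: 14821²·(1 − 3583/14821)·67330000/3583 = 3.1298847 × 10^12.
South: 11739²·(1 − 261/11739)·84880000/261 = 4.3818972 × 10^13.
Sum = 4.6948857 × 10^13.
SE = √(4.6948857 × 10^13) = 6.8519 × 10^6.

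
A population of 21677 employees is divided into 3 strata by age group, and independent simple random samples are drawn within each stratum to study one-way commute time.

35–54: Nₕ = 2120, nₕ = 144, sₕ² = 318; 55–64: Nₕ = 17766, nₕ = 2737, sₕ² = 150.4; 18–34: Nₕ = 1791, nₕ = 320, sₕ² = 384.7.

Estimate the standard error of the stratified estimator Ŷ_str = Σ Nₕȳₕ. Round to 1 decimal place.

5204.8

Var(Ŷ_str) = Σₕ Nₕ²(1 − fₕ)sₕ²/nₕ.
35–54: 2120²·(1 − 144/2120)·318/144 = 9.2509733 × 10^6.
55–64: 17766²·(1 − 2737/17766)·150.4/2737 = 1.4672117 × 10^7.
18–34: 1791²·(1 − 320/1791)·384.7/320 = 3.1672363 × 10^6.
Sum = 2.7090327 × 10^7.
SE = √(2.7090327 × 10^7) = 5204.8.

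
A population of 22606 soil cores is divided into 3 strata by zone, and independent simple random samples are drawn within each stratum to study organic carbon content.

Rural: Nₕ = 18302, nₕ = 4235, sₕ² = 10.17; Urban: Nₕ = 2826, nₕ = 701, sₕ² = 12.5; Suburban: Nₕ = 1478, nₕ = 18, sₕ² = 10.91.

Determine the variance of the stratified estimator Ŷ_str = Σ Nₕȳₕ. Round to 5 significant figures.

2.0333 × 10^6

Var(Ŷ_str) = Σₕ Nₕ²(1 − fₕ)sₕ²/nₕ.
Rural: 18302²·(1 − 4235/18302)·10.17/4235 = 618254.91.
Urban: 2826²·(1 − 701/2826)·12.5/701 = 107083.63.
Suburban: 1478²·(1 − 18/1478)·10.91/18 = 1.307915 × 10^6.
Sum = 2.0332535 × 10^6.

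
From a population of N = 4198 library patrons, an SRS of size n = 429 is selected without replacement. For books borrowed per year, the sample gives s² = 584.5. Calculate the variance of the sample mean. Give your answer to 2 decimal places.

1.22

Under SRS without replacement, Var(ȳ) = (1 − f)·s²/n with f = n/N = 429/4198 = 0.10219152.
Var(ȳ) = (1 − 0.10219152)·584.5/429 = 0.89780848·1.3624709 = 1.2232379.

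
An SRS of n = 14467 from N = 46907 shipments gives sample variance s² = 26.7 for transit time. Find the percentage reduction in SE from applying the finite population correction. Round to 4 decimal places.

f = n/N = 14467/46907 = 0.30841879.
SE_no-fpc = √(s²/n) = 0.042960209; SE_fpc = √((1−f)s²/n) = 0.035726295.
Ratio = √(1−f) = 0.83161362. Reduction = 100·(1 − 0.83161362) = 16.8386%.

16.8386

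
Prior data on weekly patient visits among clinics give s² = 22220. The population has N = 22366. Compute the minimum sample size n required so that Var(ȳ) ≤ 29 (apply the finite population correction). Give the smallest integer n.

741

Without fpc, n₀ = s²/D = 22220/29 = 766.2069.
With fpc, (1 − n/N)·s²/n ≤ D requires n ≥ n₀/(1 + n₀/N) = 766.2069/(1 + 766.2069/22366) = 740.8279.
Rounding up, n = 741.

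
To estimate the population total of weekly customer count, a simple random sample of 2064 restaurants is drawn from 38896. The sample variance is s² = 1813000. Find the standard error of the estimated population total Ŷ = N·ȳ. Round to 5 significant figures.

1.1218 × 10^6

Var(Ŷ) = N²·Var(ȳ) = N²·(1 − n/N)·s²/n.
f = 2064/38896 = 0.05306458; Var(ȳ) = 0.94693542·1813000/2064 = 831.78.
Var(Ŷ) = 38896² · 831.78 = 1.258399 × 10^12.
SE(Ŷ) = √(1.258399 × 10^12) = 1.1218 × 10^6.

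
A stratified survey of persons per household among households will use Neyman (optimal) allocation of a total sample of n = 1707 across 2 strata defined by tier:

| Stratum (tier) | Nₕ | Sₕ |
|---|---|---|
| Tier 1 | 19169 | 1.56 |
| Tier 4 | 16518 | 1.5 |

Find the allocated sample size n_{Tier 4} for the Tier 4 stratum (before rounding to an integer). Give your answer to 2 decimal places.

Neyman allocation: nₕ = n·NₕSₕ / Σⱼ NⱼSⱼ.
Σ NⱼSⱼ = 19169·1.56 + 16518·1.5 = 54680.64.
n_{Tier 4} = 1707·16518·1.5 / 54680.64 = 773.48.

773.48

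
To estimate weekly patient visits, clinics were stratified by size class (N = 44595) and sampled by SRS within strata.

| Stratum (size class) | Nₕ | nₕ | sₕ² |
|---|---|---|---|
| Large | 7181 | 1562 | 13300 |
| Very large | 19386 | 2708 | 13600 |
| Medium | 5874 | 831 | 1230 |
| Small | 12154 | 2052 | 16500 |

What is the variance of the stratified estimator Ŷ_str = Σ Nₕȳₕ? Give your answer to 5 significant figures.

2.9984 × 10^9

Var(Ŷ_str) = Σₕ Nₕ²(1 − fₕ)sₕ²/nₕ.
Large: 7181²·(1 − 1562/7181)·13300/1562 = 3.4356947 × 10^8.
Very large: 19386²·(1 − 2708/19386)·13600/2708 = 1.6237622 × 10^9.
Medium: 5874²·(1 − 831/5874)·1230/831 = 4.3845699 × 10^7.
Small: 12154²·(1 − 2052/12154)·16500/2052 = 9.8726373 × 10^8.
Sum = 2.9984411 × 10^9.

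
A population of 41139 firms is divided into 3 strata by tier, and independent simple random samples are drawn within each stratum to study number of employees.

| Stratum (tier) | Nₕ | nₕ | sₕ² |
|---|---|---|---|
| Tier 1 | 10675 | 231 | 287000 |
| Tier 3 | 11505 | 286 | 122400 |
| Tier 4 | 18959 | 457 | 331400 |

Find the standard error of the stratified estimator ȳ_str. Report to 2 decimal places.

Var(ȳ_str) = Σₕ Wₕ²(1 − fₕ)sₕ²/nₕ with Wₕ = Nₕ/N, N = 41139.
Tier 1: Wₕ = 0.25948613; term = 0.25948613²·(1 − 0.02163934)·287000/231 = 81.845952.
Tier 3: Wₕ = 0.27966163; term = 0.27966163²·(1 − 0.02485876)·122400/286 = 32.639891.
Tier 4: Wₕ = 0.46085223; term = 0.46085223²·(1 − 0.02410465)·331400/457 = 150.30137.
Sum = 264.78721.
SE = √(264.78721) = 16.27.

16.27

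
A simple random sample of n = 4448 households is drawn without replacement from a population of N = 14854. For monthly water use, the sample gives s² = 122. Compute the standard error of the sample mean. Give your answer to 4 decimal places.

0.1386

Under SRS without replacement, Var(ȳ) = (1 − f)·s²/n with f = n/N = 4448/14854 = 0.29944796.
Var(ȳ) = (1 − 0.29944796)·122/4448 = 0.70055204·0.027428058 = 0.019214782.
SE(ȳ) = √(0.019214782) = 0.1386.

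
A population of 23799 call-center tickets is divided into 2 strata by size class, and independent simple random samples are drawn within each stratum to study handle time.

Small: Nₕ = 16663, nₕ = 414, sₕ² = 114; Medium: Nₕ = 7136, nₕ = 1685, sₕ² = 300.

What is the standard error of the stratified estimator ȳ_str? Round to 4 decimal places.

0.3793

Var(ȳ_str) = Σₕ Wₕ²(1 − fₕ)sₕ²/nₕ with Wₕ = Nₕ/N, N = 23799.
Small: Wₕ = 0.70015547; term = 0.70015547²·(1 − 0.02484547)·114/414 = 0.13163365.
Medium: Wₕ = 0.29984453; term = 0.29984453²·(1 − 0.23612668)·300/1685 = 0.012227424.
Sum = 0.14386107.
SE = √(0.14386107) = 0.3793.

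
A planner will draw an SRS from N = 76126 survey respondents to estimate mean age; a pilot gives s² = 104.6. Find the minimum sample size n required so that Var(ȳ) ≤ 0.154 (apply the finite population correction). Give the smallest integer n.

Without fpc, n₀ = s²/D = 104.6/0.154 = 679.2208.
With fpc, (1 − n/N)·s²/n ≤ D requires n ≥ n₀/(1 + n₀/N) = 679.2208/(1 + 679.2208/76126) = 673.2142.
Rounding up, n = 674.

674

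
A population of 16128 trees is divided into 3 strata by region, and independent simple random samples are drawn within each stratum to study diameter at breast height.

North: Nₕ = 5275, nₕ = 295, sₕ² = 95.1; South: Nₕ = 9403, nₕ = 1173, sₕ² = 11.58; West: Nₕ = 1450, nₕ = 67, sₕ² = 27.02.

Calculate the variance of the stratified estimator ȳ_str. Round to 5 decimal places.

0.03860

Var(ȳ_str) = Σₕ Wₕ²(1 − fₕ)sₕ²/nₕ with Wₕ = Nₕ/N, N = 16128.
North: Wₕ = 0.32707093; term = 0.32707093²·(1 − 0.05592417)·95.1/295 = 0.032557367.
South: Wₕ = 0.58302331; term = 0.58302331²·(1 − 0.12474742)·11.58/1173 = 0.0029370801.
West: Wₕ = 0.08990575; term = 0.08990575²·(1 − 0.04620690)·27.02/67 = 0.0031091358.
Sum = 0.038603583.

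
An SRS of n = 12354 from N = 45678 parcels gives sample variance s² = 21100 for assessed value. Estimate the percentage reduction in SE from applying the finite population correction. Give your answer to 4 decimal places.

f = n/N = 12354/45678 = 0.27045843.
SE_no-fpc = √(s²/n) = 1.3068852; SE_fpc = √((1−f)s²/n) = 1.1162525.
Ratio = √(1−f) = 0.85413206. Reduction = 100·(1 − 0.85413206) = 14.5868%.

14.5868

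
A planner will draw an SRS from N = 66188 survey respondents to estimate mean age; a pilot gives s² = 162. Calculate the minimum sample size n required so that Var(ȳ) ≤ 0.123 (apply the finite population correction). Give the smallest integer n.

1292

Without fpc, n₀ = s²/D = 162/0.123 = 1317.0732.
With fpc, (1 − n/N)·s²/n ≤ D requires n ≥ n₀/(1 + n₀/N) = 1317.0732/(1 + 1317.0732/66188) = 1291.3761.
Rounding up, n = 1292.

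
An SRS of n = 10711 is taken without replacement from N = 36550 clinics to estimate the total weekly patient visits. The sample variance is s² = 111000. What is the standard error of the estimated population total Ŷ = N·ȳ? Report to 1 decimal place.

Var(Ŷ) = N²·Var(ȳ) = N²·(1 − n/N)·s²/n.
f = 10711/36550 = 0.29305062; Var(ȳ) = 0.70694938·111000/10711 = 7.3262423.
Var(Ŷ) = 36550² · 7.3262423 = 9.7871454 × 10^9.
SE(Ŷ) = √(9.7871454 × 10^9) = 98930.0.

98930.0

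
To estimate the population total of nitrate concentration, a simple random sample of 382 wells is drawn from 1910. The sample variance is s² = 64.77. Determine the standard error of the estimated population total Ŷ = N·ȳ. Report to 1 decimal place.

703.5

Var(Ŷ) = N²·Var(ȳ) = N²·(1 − n/N)·s²/n.
f = 382/1910 = 0.20000000; Var(ȳ) = 0.80000000·64.77/382 = 0.13564398.
Var(Ŷ) = 1910² · 0.13564398 = 494842.8.
SE(Ŷ) = √(494842.8) = 703.5.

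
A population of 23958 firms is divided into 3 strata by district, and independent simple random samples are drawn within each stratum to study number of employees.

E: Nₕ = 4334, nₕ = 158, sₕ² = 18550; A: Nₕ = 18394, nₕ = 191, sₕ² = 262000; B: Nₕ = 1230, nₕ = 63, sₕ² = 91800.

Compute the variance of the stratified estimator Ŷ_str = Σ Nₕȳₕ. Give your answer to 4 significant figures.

4.635 × 10^11

Var(Ŷ_str) = Σₕ Nₕ²(1 − fₕ)sₕ²/nₕ.
E: 4334²·(1 − 158/4334)·18550/158 = 2.1248889 × 10^9.
A: 18394²·(1 − 191/18394)·262000/191 = 4.5929009 × 10^11.
B: 1230²·(1 − 63/1230)·91800/63 = 2.0915974 × 10^9.
Sum = 4.6350658 × 10^11.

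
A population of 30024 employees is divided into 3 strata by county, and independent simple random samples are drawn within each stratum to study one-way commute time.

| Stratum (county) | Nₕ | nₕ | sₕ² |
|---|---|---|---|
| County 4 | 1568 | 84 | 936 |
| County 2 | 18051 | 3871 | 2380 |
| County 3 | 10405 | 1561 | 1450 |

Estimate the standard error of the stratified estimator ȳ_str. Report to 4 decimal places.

0.5460

Var(ȳ_str) = Σₕ Wₕ²(1 − fₕ)sₕ²/nₕ with Wₕ = Nₕ/N, N = 30024.
County 4: Wₕ = 0.05222489; term = 0.05222489²·(1 − 0.05357143)·936/84 = 0.028763347.
County 2: Wₕ = 0.60121902; term = 0.60121902²·(1 − 0.21444795)·2380/3871 = 0.17457988.
County 3: Wₕ = 0.34655609; term = 0.34655609²·(1 − 0.15002403)·1450/1561 = 0.094824119.
Sum = 0.29816735.
SE = √(0.29816735) = 0.5460.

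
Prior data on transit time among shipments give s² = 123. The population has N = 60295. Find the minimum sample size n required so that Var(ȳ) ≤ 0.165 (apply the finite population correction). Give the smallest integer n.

737

Without fpc, n₀ = s²/D = 123/0.165 = 745.4545.
With fpc, (1 − n/N)·s²/n ≤ D requires n ≥ n₀/(1 + n₀/N) = 745.4545/(1 + 745.4545/60295) = 736.3507.
Rounding up, n = 737.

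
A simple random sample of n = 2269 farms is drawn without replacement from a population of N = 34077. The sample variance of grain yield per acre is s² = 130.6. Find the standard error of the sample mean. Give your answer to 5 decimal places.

0.23179

Under SRS without replacement, Var(ȳ) = (1 − f)·s²/n with f = n/N = 2269/34077 = 0.06658450.
Var(ȳ) = (1 − 0.06658450)·130.6/2269 = 0.93341550·0.057558396 = 0.053725899.
SE(ȳ) = √(0.053725899) = 0.23179.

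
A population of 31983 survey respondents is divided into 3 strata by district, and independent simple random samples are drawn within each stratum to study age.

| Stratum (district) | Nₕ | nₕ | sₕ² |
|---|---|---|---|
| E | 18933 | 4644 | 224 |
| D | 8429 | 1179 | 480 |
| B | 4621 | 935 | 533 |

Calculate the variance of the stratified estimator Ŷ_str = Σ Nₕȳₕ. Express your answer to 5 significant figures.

Var(Ŷ_str) = Σₕ Nₕ²(1 − fₕ)sₕ²/nₕ.
E: 18933²·(1 − 4644/18933)·224/4644 = 1.3048995 × 10^7.
D: 8429²·(1 − 1179/8429)·480/1179 = 2.4879491 × 10^7.
B: 4621²·(1 − 935/4621)·533/935 = 9.7097243 × 10^6.
Sum = 4.763821 × 10^7.

4.7638 × 10^7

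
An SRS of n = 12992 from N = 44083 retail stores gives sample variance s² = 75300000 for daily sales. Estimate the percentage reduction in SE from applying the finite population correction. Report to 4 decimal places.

16.0189

f = n/N = 12992/44083 = 0.29471678.
SE_no-fpc = √(s²/n) = 76.13064; SE_fpc = √((1−f)s²/n) = 63.935381.
Ratio = √(1−f) = 0.83981142. Reduction = 100·(1 − 0.83981142) = 16.0189%.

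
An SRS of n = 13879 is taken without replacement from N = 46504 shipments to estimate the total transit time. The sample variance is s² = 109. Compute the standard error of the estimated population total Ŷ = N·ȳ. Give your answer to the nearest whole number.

3452

Var(Ŷ) = N²·Var(ȳ) = N²·(1 − n/N)·s²/n.
f = 13879/46504 = 0.29844745; Var(ȳ) = 0.70155255·109/13879 = 0.0055097074.
Var(Ŷ) = 46504² · 0.0055097074 = 1.1915415 × 10^7.
SE(Ŷ) = √(1.1915415 × 10^7) = 3452.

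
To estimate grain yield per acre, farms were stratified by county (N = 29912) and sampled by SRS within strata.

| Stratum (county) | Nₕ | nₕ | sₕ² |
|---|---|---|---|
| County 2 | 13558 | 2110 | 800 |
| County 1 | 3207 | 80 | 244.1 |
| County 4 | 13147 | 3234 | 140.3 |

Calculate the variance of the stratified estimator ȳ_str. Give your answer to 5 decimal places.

0.10629

Var(ȳ_str) = Σₕ Wₕ²(1 − fₕ)sₕ²/nₕ with Wₕ = Nₕ/N, N = 29912.
County 2: Wₕ = 0.45326290; term = 0.45326290²·(1 − 0.15562767)·800/2110 = 0.065772126.
County 1: Wₕ = 0.10721450; term = 0.10721450²·(1 − 0.02494543)·244.1/80 = 0.034199025.
County 4: Wₕ = 0.43952260; term = 0.43952260²·(1 − 0.24598768)·140.3/3234 = 0.0063191479.
Sum = 0.1062903.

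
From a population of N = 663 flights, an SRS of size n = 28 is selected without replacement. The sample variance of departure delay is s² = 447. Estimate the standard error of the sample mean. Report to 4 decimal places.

3.9103

Under SRS without replacement, Var(ȳ) = (1 − f)·s²/n with f = n/N = 28/663 = 0.04223228.
Var(ȳ) = (1 − 0.04223228)·447/28 = 0.95776772·15.964286 = 15.290078.
SE(ȳ) = √(15.290078) = 3.9103.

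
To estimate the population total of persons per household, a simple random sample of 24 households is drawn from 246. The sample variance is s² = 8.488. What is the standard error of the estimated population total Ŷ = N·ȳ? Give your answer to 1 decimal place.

139.0

Var(Ŷ) = N²·Var(ȳ) = N²·(1 − n/N)·s²/n.
f = 24/246 = 0.09756098; Var(ȳ) = 0.90243902·8.488/24 = 0.3191626.
Var(Ŷ) = 246² · 0.3191626 = 19314.444.
SE(Ŷ) = √(19314.444) = 139.0.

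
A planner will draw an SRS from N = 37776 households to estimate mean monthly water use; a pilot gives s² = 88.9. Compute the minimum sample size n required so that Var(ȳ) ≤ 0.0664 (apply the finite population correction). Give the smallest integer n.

1294

Without fpc, n₀ = s²/D = 88.9/0.0664 = 1338.8554.
With fpc, (1 − n/N)·s²/n ≤ D requires n ≥ n₀/(1 + n₀/N) = 1338.8554/(1 + 1338.8554/37776) = 1293.0280.
Rounding up, n = 1294.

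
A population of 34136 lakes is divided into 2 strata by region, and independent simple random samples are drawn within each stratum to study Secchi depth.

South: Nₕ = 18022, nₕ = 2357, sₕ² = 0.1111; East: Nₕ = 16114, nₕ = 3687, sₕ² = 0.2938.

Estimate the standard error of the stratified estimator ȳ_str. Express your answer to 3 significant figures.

0.00501

Var(ȳ_str) = Σₕ Wₕ²(1 − fₕ)sₕ²/nₕ with Wₕ = Nₕ/N, N = 34136.
South: Wₕ = 0.52794704; term = 0.52794704²·(1 − 0.13078460)·0.1111/2357 = 1.1419908 × 10^-5.
East: Wₕ = 0.47205296; term = 0.47205296²·(1 − 0.22880725)·0.2938/3687 = 1.3693771 × 10^-5.
Sum = 2.5113679 × 10^-5.
SE = √(2.5113679 × 10^-5) = 0.00501.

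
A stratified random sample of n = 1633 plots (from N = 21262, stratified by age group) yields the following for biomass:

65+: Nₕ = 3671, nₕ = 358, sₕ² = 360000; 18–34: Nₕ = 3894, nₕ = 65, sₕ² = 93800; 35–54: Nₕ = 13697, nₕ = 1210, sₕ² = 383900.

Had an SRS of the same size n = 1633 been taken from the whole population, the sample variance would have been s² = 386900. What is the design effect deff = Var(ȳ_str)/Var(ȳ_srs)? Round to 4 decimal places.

0.8901

Var(ȳ_str) = Σ Wₕ²(1−fₕ)sₕ²/nₕ with Wₕ = Nₕ/21262:
  65+: (3671/21262)²·(1−358/3671)·360000/358 = 27.053102
  18–34: (3894/21262)²·(1−65/3894)·93800/65 = 47.595136
  35–54: (13697/21262)²·(1−1210/13697)·383900/1210 = 120.03505
  → Var(ȳ_str) = 194.68329.
Var(ȳ_srs) = (1 − 1633/21262)·386900/1633 = 218.72912.
deff = 194.68329 / 218.72912 = 0.8901.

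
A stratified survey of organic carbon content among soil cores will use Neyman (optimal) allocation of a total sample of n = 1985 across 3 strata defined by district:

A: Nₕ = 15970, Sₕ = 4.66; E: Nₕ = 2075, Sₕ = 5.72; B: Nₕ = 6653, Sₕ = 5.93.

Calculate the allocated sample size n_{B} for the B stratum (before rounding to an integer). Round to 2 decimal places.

Neyman allocation: nₕ = n·NₕSₕ / Σⱼ NⱼSⱼ.
Σ NⱼSⱼ = 15970·4.66 + 2075·5.72 + 6653·5.93 = 125741.49.
n_{B} = 1985·6653·5.93 / 125741.49 = 622.81.

622.81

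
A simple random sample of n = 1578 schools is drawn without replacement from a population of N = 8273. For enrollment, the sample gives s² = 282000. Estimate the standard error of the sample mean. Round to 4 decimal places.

12.0258

Under SRS without replacement, Var(ȳ) = (1 − f)·s²/n with f = n/N = 1578/8273 = 0.19074096.
Var(ȳ) = (1 − 0.19074096)·282000/1578 = 0.80925904·178.70722 = 144.62044.
SE(ȳ) = √(144.62044) = 12.0258.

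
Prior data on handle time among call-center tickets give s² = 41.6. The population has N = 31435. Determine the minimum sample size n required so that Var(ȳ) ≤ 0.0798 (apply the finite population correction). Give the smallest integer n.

Without fpc, n₀ = s²/D = 41.6/0.0798 = 521.3033.
With fpc, (1 − n/N)·s²/n ≤ D requires n ≥ n₀/(1 + n₀/N) = 521.3033/(1 + 521.3033/31435) = 512.7993.
Rounding up, n = 513.

513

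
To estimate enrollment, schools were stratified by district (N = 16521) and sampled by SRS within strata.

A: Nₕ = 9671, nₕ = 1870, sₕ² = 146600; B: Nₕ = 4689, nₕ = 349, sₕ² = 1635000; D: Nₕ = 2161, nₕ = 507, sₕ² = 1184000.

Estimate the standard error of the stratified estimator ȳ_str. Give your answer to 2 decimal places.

Var(ȳ_str) = Σₕ Wₕ²(1 − fₕ)sₕ²/nₕ with Wₕ = Nₕ/N, N = 16521.
A: Wₕ = 0.58537619; term = 0.58537619²·(1 − 0.19336160)·146600/1870 = 21.669124.
B: Wₕ = 0.28382059; term = 0.28382059²·(1 − 0.07442952)·1635000/349 = 349.2928.
D: Wₕ = 0.13080322; term = 0.13080322²·(1 − 0.23461360)·1184000/507 = 30.581681.
Sum = 401.54361.
SE = √(401.54361) = 20.04.

20.04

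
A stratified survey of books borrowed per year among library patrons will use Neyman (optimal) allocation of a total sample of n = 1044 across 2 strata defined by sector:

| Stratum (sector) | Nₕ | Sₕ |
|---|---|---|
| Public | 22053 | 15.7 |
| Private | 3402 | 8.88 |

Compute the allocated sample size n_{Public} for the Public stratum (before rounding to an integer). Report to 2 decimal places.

960.22

Neyman allocation: nₕ = n·NₕSₕ / Σⱼ NⱼSⱼ.
Σ NⱼSⱼ = 22053·15.7 + 3402·8.88 = 376441.86.
n_{Public} = 1044·22053·15.7 / 376441.86 = 960.22.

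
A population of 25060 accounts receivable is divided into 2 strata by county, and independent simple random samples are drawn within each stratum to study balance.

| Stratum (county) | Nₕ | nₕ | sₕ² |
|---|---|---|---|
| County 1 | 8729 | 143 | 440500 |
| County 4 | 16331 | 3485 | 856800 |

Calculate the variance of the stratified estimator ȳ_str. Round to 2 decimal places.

Var(ȳ_str) = Σₕ Wₕ²(1 − fₕ)sₕ²/nₕ with Wₕ = Nₕ/N, N = 25060.
County 1: Wₕ = 0.34832402; term = 0.34832402²·(1 − 0.01638217)·440500/143 = 367.62338.
County 4: Wₕ = 0.65167598; term = 0.65167598²·(1 − 0.21339783)·856800/3485 = 82.128755.
Sum = 449.75214.

449.75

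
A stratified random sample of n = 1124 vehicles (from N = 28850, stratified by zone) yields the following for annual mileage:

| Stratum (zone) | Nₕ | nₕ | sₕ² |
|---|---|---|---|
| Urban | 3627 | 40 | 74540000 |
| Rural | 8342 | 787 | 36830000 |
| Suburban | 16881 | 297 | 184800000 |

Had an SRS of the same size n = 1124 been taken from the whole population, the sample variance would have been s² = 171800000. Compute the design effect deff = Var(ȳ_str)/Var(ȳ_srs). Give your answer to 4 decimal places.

Var(ȳ_str) = Σ Wₕ²(1−fₕ)sₕ²/nₕ with Wₕ = Nₕ/28850:
  Urban: (3627/28850)²·(1−40/3627)·74540000/40 = 29128.404
  Rural: (8342/28850)²·(1−787/8342)·36830000/787 = 3543.5618
  Suburban: (16881/28850)²·(1−297/16881)·184800000/297 = 209286.56
  → Var(ȳ_str) = 241958.53.
Var(ȳ_srs) = (1 − 1124/28850)·171800000/1124 = 146892.04.
deff = 241958.53 / 146892.04 = 1.6472.

1.6472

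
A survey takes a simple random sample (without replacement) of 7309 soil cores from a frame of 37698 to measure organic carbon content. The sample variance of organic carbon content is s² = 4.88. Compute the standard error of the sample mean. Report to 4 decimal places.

0.0232

Under SRS without replacement, Var(ȳ) = (1 − f)·s²/n with f = n/N = 7309/37698 = 0.19388296.
Var(ȳ) = (1 − 0.19388296)·4.88/7309 = 0.80611704·6.6767 × 10^-4 = 5.3822016 × 10^-4.
SE(ȳ) = √(5.3822016 × 10^-4) = 0.0232.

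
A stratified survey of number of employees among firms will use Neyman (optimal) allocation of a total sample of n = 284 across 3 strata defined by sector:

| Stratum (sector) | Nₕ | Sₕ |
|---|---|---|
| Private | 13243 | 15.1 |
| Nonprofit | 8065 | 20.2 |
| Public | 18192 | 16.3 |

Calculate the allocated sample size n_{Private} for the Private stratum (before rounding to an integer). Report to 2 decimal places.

Neyman allocation: nₕ = n·NₕSₕ / Σⱼ NⱼSⱼ.
Σ NⱼSⱼ = 13243·15.1 + 8065·20.2 + 18192·16.3 = 659411.9.
n_{Private} = 284·13243·15.1 / 659411.9 = 86.12.

86.12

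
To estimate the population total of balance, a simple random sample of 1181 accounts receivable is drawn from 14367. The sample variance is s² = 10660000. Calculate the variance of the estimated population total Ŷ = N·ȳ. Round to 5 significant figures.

Var(Ŷ) = N²·Var(ȳ) = N²·(1 − n/N)·s²/n.
f = 1181/14367 = 0.08220227; Var(ȳ) = 0.91779773·10660000/1181 = 8284.2708.
Var(Ŷ) = 14367² · 8284.2708 = 1.709962 × 10^12.

1.7100 × 10^12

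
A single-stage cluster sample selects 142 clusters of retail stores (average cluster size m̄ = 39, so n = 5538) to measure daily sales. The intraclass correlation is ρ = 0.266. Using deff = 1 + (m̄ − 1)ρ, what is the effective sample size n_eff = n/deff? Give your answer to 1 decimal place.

498.6

deff = 1 + (39 − 1)·0.266 = 1 + 10.108 = 11.108.
n_eff = 5538 / 11.108 = 498.6.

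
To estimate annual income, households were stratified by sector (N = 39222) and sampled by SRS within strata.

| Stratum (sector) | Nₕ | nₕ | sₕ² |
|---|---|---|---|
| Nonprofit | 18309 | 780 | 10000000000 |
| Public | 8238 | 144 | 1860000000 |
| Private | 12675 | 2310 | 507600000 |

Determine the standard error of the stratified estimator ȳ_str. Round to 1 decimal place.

Var(ȳ_str) = Σₕ Wₕ²(1 − fₕ)sₕ²/nₕ with Wₕ = Nₕ/N, N = 39222.
Nonprofit: Wₕ = 0.46680434; term = 0.46680434²·(1 − 0.04260200)·10000000000/780 = 2.6746545 × 10^6.
Public: Wₕ = 0.21003518; term = 0.21003518²·(1 − 0.01747997)·1860000000/144 = 559855.53.
Private: Wₕ = 0.32316047; term = 0.32316047²·(1 − 0.18224852)·507600000/2310 = 18765.815.
Sum = 3.2532758 × 10^6.
SE = √(3.2532758 × 10^6) = 1803.7.

1803.7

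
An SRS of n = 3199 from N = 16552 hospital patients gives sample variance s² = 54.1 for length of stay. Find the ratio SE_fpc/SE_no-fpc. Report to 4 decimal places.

0.8982

f = n/N = 3199/16552 = 0.19326970.
SE_no-fpc = √(s²/n) = 0.13004436; SE_fpc = √((1−f)s²/n) = 0.11680346.
Ratio = √(1−f) = 0.89818167.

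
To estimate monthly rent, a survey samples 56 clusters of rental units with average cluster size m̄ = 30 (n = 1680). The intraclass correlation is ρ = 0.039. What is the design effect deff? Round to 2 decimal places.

2.13

deff = 1 + (30 − 1)·0.039 = 1 + 1.131 = 2.131.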